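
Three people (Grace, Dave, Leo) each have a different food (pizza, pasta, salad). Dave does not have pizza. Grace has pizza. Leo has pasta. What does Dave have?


From clues:
  Leo → pasta
  Grace → pizza
By elimination, Dave gets the remaining.

salad


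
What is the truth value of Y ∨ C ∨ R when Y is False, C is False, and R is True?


Y = False, C = False, R = True
Step 1: Y ∨ C = False OR False = False
Step 2: False ∨ R = False OR True = True
OR is true when at least one operand is true.

True


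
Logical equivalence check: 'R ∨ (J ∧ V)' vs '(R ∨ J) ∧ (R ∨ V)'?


Expression 1: R ∨ (J ∧ V)
Expression 2: (R ∨ J) ∧ (R ∨ V)
Truth table (R J V | Expr1 Expr2):
  T T T |   T     T
  T T F |   T     T
  T F T |   T     T
  T F F |   T     T
  F T T |   T     T
  F T F |   F     F
  F F T |   F     F
  F F F |   F     F
All 8 rows agree, so the expressions are logically equivalent.

Yes


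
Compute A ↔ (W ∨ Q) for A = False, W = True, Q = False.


A = False, W = True, Q = False
Step 1: W ∨ Q = True OR False = True
Step 2: A ↔ (True): true when both sides have same truth value.
Result: False ↔ True = False

False


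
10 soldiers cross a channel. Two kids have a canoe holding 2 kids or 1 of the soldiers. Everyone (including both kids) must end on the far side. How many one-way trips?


Per crossing of one of the soldiers: kids→, one←, one of the soldiers→, one← = 4 trips
10 × 4 = 40, + 1 final kids→ = 41
Minimum trips = 41

41


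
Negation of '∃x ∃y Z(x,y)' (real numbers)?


Original: ∃x ∃y Z(x,y)
Rule: ¬∀→∃, ¬∃→∀, negate predicate.
Negation: ∀x ∀y ¬Z(x,y)

∀x ∀y ¬Z(x,y)


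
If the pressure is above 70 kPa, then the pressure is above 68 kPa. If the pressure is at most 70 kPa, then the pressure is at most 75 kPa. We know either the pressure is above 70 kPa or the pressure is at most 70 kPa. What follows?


Constructive dilemma: (P → Q) ∧ (R → S), P ∨ R ⊢ Q ∨ S
Premise 1: the pressure is above 70 kPa → the pressure is above 68 kPa
Premise 2: the pressure is at most 70 kPa → the pressure is at most 75 kPa
Premise 3: the pressure is above 70 kPa ∨ the pressure is at most 70 kPa
Case 1: Assuming the pressure is above 70 kPa, then by Premise 1, the pressure is above 68 kPa.
Case 2: Assuming the pressure is at most 70 kPa, then by Premise 2, the pressure is at most 75 kPa.
Since one of the pressure is above 70 kPa or the pressure is at most 70 kPa must hold, we get the pressure is above 68 kPa or the pressure is at most 75 kPa.

The pressure is above 68 kPa or the pressure is at most 75 kPa.


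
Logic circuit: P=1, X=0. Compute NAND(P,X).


P AND X = 0
NOT(0) = 1

1


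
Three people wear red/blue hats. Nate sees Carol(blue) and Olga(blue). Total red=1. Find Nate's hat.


Total red = 1, seen red = 0
Own red = 1 - 0 = 1
Nate's hat is red.

red


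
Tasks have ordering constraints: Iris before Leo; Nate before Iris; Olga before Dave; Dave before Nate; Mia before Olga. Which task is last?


Constraints: Iris before Leo; Nate before Iris; Olga before Dave; Dave before Nate; Mia before Olga
The last task can have nothing scheduled after it, so it must never appear on the left of a 'before'.
Tasks appearing before some other task: Iris, Nate, Olga, Dave, Mia.
The only task not in that list is Leo → it is last.

Leo


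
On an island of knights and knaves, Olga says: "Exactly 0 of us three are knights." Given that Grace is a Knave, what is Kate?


Olga claims exactly 0 knights among Olga, Grace, Kate.
Given: Grace is a Knave.

Case 1: Olga is a Knight (tells truth)
  Then exactly 0 of the three are knights.
  Counting Olga, Grace: 1 knight(s) so far. Need -1 more → impossible.
Case 2: Olga is a Knave (lies)
  Then the count is NOT 0.
  If Kate = Knave, count = 0 = 0 → claim would be true, contradicts lie.
  If Kate = Knight, count = 1 ≠ 0 → lie confirmed ✓

Kate is a Knight.

Knight


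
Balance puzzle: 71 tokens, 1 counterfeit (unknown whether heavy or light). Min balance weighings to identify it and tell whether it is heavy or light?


Let n = 71. 142 possibilities (n tokens × lighter/heavier); each weighing has 3 outcomes.
Bound for k weighings: say the first weighing puts j tokens on each pan. If it tips, the 2j weighed tokens remain suspects (each with a known direction) and k-1 weighings give 3^(k-1) outcomes; 3^(k-1) is odd, so 2j ≤ 3^(k-1) - 1. If it balances, the n - 2j unweighed tokens remain with direction unknown: 2(n - 2j) ≤ 3^(k-1) - 1 by the same parity argument. Adding, n ≤ (3^(k-1) - 1) + (3^(k-1) - 1)/2 = (3^k - 3)/2, and the classical three-group strategy achieves this (3 tokens in 2 weighings, 12 in 3, 39 in 4, 120 in 5).
So we need the smallest k with (3^k - 3)/2 ≥ 71.
k = 4: (3^4 - 3)/2 = 39 < 71 ✗
k = 5: (3^5 - 3)/2 = 120 ≥ 71 ✓

5


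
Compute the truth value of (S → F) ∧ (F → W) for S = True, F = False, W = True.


S = True, F = False, W = True
Step 1: S → F is false only when S=True and F=False. Result: False
Step 2: F → W is false only when F=True and W=False. Result: True
Step 3: False ∧ True = False

False


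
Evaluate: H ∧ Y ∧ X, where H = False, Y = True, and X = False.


H = False, Y = True, X = False
Step 1: H ∧ Y = False AND True = False
Step 2: (False) ∧ X = (False) AND False = False
AND is true only when ALL operands are true.

False


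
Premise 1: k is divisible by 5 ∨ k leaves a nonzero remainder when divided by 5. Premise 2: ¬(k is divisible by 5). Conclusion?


Disjunctive syllogism: P ∨ Q, ¬P ⊢ Q
Disjunction: k is divisible by 5 ∨ k leaves a nonzero remainder when divided by 5
We know it is not the case that k is divisible by 5.
By disjunctive syllogism, the other disjunct must be true.

k leaves a nonzero remainder when divided by 5


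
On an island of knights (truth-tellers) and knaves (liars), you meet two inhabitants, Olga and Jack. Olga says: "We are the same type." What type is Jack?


Olga says: "We are the same type."
Case 1: Olga is a Knight (truth-teller)
  Statement is true → they ARE the same → Jack is also a Knight
Case 2: Olga is a Knave (liar)
  Statement is false → they are NOT the same → Jack is a Knight
In both cases, Jack is a Knight.

Knight


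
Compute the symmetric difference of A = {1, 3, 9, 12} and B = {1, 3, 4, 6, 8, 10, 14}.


A = {1, 3, 9, 12}
B = {1, 3, 4, 6, 8, 10, 14}
Operation: symmetric difference
In A only: [9, 12], in B only: [4, 6, 8, 10, 14]

{4, 6, 8, 9, 10, 12, 14}


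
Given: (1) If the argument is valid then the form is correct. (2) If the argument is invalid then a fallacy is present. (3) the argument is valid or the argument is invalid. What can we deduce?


Constructive dilemma: (P → Q) ∧ (R → S), P ∨ R ⊢ Q ∨ S
Premise 1: the argument is valid → the form is correct
Premise 2: the argument is invalid → a fallacy is present
Premise 3: the argument is valid ∨ the argument is invalid
Case 1: Assuming the argument is valid, then by Premise 1, the form is correct.
Case 2: Assuming the argument is invalid, then by Premise 2, a fallacy is present.
Since one of the argument is valid or the argument is invalid must hold, we get the form is correct or a fallacy is present.

The form is correct or a fallacy is present.


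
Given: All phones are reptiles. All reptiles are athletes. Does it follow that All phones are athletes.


Premise 1: All phones are reptiles.
Premise 2: All reptiles are athletes.
Conclusion: All phones are athletes.
Barbara syllogism (AAA-1): All A are B, All B are C → All A are C.
Middle term (reptiles) distributed in premise 2.

Valid


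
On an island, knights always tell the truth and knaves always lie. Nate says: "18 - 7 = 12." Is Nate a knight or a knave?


Statement: "18 - 7 = 12."
Actual: 18 - 7 = 11
Claimed: 12
Statement is FALSE → Nate lies → Knave

Knave


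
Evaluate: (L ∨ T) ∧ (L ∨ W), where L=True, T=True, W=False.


L = True, T = True, W = False
Expression: (L ∨ T) ∧ (L ∨ W)
Step 1: L ∨ T = True OR True = True
Step 2: L ∨ W = True OR False = True
Step 3: (True) ∧ (True) = True AND True = True

True


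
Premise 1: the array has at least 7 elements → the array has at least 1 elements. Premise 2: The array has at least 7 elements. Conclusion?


Modus ponens: P → Q, P ⊢ Q
P: the array has at least 7 elements
Q: the array has at least 1 elements
We have P → Q and P is true.
By modus ponens, Q must be true.

The array has at least 1 elements


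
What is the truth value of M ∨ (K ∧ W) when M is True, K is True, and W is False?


M = True, K = True, W = False
Step 1: K ∧ W = True AND False = False
Step 2: M ∨ False = True OR False = True
AND evaluated first (higher precedence); then OR applied.

True


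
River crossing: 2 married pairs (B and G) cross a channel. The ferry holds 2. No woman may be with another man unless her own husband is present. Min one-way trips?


Label couples B and G.
1. WB+WG → (far: WB,WG; near: HB,HG)
2. WB ←   (far: WG; near: HB,HG,WB)
3. HB+HG → (far: HB,HG,WG; near: WB)
4. HB ←   (far: HG,WG; near: HB,WB)  — HB returns, since WB is alone on near bank
5. HB+WB → (far: all four; near: empty)
Every state respects the constraint.
Minimum trips = 5

5


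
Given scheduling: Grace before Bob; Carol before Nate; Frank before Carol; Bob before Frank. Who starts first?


Constraints: Grace before Bob; Carol before Nate; Frank before Carol; Bob before Frank
The first task can have nothing scheduled before it, so it must never appear on the right of a 'before'.
Tasks appearing after some 'before': Bob, Nate, Carol, Frank.
The only task not in that list is Grace → it is first.

Grace


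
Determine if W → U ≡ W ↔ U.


Expression 1: W → U
Expression 2: W ↔ U
Truth table (W U | Expr1 Expr2):
  T T |   T     T
  T F |   F     F
  F T |   T     F   ← differ
  F F |   T     T
Counterexample: W=F, U=T gives Expr1 = T but Expr2 = F, so the expressions are NOT logically equivalent.

No


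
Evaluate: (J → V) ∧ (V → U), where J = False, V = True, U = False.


J = False, V = True, U = False
Step 1: J → V is false only when J=True and V=False. Result: True
Step 2: V → U is false only when V=True and U=False. Result: False
Step 3: True ∧ False = False

False


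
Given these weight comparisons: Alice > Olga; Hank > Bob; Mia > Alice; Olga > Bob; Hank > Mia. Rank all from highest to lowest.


Constraints: Alice > Olga; Hank > Bob; Mia > Alice; Olga > Bob; Hank > Mia
Method: at each step, the next-highest is the one remaining person who never appears on the smaller side of a constraint between remaining people.
  Step 1: remaining {Alice, Hank, Olga, Bob, Mia}; on the smaller side: {Alice, Olga, Bob, Mia} → Hank is next (Hank > Bob; Hank > Mia).
  Step 2: remaining {Alice, Olga, Bob, Mia}; on the smaller side: {Alice, Olga, Bob} → Mia is next (Mia > Alice).
  Step 3: remaining {Alice, Olga, Bob}; on the smaller side: {Olga, Bob} → Alice is next (Alice > Olga).
  Step 4: remaining {Olga, Bob}; on the smaller side: {Bob} → Olga is next (Olga > Bob).
  Step 5: only Bob remains → lowest.
Final ranking (highest to lowest):

Hank > Mia > Alice > Olga > Bob


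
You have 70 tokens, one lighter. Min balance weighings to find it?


Each weighing has 3 outcomes (left heavy / balance / right heavy), so k weighings distinguish at most 3^k cases; splitting into three near-equal groups achieves this.
Need 3^k ≥ 70: 3^3 = 27 < 70 ≤ 3^4 = 81
k = ⌈log₃(70)⌉ = 4

4


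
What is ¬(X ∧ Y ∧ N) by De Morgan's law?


De Morgan's law: ¬(P ∧ Q ∧ R) ≡ ¬P ∨ ¬Q ∨ ¬R
¬(X ∧ Y ∧ N) = ¬X ∨ ¬Y ∨ ¬N

¬X ∨ ¬Y ∨ ¬N


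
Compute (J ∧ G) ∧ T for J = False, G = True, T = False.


J = False, G = True, T = False
Step 1: J ∧ G = False AND True = False
Step 2: False ∧ T = False AND False = False
AND is true only when ALL operands are true.

False


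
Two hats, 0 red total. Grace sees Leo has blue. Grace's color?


Total red = 0, Leo = blue
Red accounted for: 0
Remaining for Grace: 0
Grace's hat is blue.

blue


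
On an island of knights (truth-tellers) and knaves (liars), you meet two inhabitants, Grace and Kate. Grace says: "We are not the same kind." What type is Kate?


Grace says: "We are not the same kind."
Case 1: Grace is a Knight (truth-teller)
  Statement is true → they ARE different → Kate is a Knave
Case 2: Grace is a Knave (liar)
  Statement is false → they are NOT different → Kate is a Knave
In both cases, Kate is a Knave.

Knave


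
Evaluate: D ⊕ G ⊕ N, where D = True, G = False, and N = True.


D = True, G = False, N = True
Step 1: D ⊕ G = True XOR False = True
Step 2: True ⊕ N = True XOR True = False
XOR is true when an odd number of operands are true.

False


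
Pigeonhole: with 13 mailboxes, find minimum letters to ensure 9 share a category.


Pigeonhole: to guarantee k in one of n categories, need (k-1)×n + 1.
k = 9, n = 13
Minimum = (9-1) × 13 + 1 = 8 × 13 + 1

105


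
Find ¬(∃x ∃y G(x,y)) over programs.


Original: ∃x ∃y G(x,y)
Rule: ¬∀→∃, ¬∃→∀, negate predicate.
Negation: ∀x ∀y ¬G(x,y)

∀x ∀y ¬G(x,y)


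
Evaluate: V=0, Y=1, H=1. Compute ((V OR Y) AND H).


V OR Y = 0|1 = 1
1 AND 1 = 1

1


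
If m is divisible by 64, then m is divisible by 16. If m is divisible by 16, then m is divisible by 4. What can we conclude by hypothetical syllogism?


Hypothetical syllogism: P → Q, Q → R ⊢ P → R
Premise 1: m is divisible by 64 → m is divisible by 16
Premise 2: m is divisible by 16 → m is divisible by 4
Chain the implications: the middle term (m is divisible by 16) links the two.
Conclusion: If m is divisible by 64, then m is divisible by 4.

If m is divisible by 64, then m is divisible by 4.


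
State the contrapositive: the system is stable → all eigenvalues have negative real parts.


Original: If the system is stable, then all eigenvalues have negative real parts
Contrapositive: If ¬Q, then ¬P
Negate Q: not (all eigenvalues have negative real parts)
Negate P: not (the system is stable)

If not (all eigenvalues have negative real parts), then not (the system is stable).


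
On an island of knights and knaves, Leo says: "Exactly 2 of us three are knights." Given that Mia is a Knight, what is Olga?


Leo claims exactly 2 knights among Leo, Mia, Olga.
Given: Mia is a Knight.

Case 1: Leo is a Knight (tells truth)
  Then exactly 2 of the three are knights.
  Counting Leo, Mia: 2 knight(s) so far. Need 0 more → Olga = Knave.
Case 2: Leo is a Knave (lies)
  Then the count is NOT 2.
  If Olga = Knight, count = 2 = 2 → claim would be true, contradicts lie.
  If Olga = Knave, count = 1 ≠ 2 → lie confirmed ✓

Olga is a Knave.

Knave


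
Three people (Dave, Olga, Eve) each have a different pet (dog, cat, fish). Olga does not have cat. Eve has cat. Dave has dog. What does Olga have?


From clues:
  Eve → cat
  Dave → dog
By elimination, Olga gets the remaining.

fish


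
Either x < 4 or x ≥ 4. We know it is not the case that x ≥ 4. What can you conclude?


Disjunctive syllogism: P ∨ Q, ¬P ⊢ Q
Disjunction: x < 4 ∨ x ≥ 4
We know it is not the case that x ≥ 4.
By disjunctive syllogism, the other disjunct must be true.

x < 4


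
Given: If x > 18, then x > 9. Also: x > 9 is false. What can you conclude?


Modus tollens: P → Q, ¬Q ⊢ ¬P
P: x > 18
Q: x > 9
We have P → Q and Q is false.
By modus tollens, P must be false.

It is not the case that x > 18


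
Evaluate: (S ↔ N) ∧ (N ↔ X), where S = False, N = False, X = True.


S = False, N = False, X = True
Step 1: S ↔ N is true when S and N have the same value. Result: True
Step 2: N ↔ X is true when N and X have the same value. Result: False
Step 3: True ∧ False = False

False


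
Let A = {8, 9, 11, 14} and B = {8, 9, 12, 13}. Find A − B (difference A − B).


A = {8, 9, 11, 14}
B = {8, 9, 12, 13}
Operation: difference A − B
In A but not B: 11, 14

{11, 14}


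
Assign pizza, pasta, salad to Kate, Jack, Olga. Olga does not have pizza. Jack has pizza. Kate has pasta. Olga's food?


From clues:
  Jack → pizza
  Kate → pasta
By elimination, Olga gets the remaining.

salad


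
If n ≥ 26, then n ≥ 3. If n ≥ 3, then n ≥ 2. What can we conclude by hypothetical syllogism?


Hypothetical syllogism: P → Q, Q → R ⊢ P → R
Premise 1: n ≥ 26 → n ≥ 3
Premise 2: n ≥ 3 → n ≥ 2
Chain the implications: the middle term (n ≥ 3) links the two.
Conclusion: If n ≥ 26, then n ≥ 2.

If n ≥ 26, then n ≥ 2.


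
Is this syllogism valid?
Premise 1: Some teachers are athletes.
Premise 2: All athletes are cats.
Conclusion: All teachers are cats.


Premise 1: Some teachers are athletes.
Premise 2: All athletes are cats.
Conclusion: All teachers are cats.
Fallacy: illicit minor. The minor term (teachers) is distributed in the conclusion ('All teachers ...') but undistributed in its premise ('Some teachers are athletes' doesn't cover all teachers).
Only 'Some teachers are cats' follows, not 'All'.

Invalid


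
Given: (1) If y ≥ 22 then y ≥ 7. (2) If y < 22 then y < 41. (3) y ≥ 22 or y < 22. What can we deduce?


Constructive dilemma: (P → Q) ∧ (R → S), P ∨ R ⊢ Q ∨ S
Premise 1: y ≥ 22 → y ≥ 7
Premise 2: y < 22 → y < 41
Premise 3: y ≥ 22 ∨ y < 22
Case 1: Assuming y ≥ 22, then by Premise 1, y ≥ 7.
Case 2: Assuming y < 22, then by Premise 2, y < 41.
Since one of y ≥ 22 or y < 22 must hold, we get y ≥ 7 or y < 41.

y ≥ 7 or y < 41.


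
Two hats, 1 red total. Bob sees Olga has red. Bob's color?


Total red = 1, Olga = red
Red accounted for: 1
Remaining for Bob: 0
Bob's hat is blue.

blue


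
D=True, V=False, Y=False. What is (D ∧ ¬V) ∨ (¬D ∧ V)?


D = True, V = False, Y = False
Expression: (D ∧ ¬V) ∨ (¬D ∧ V)
Step 1: ¬V = NOT False = True
Step 2: D ∧ ¬V = True AND True = True
Step 3: ¬D = NOT True = False
Step 4: ¬D ∧ V = False AND False = False
Step 5: (True) ∨ (False) = True OR False = True

True


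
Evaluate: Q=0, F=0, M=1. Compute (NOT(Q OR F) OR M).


Q OR F = 0
NOT(0) = 1
1 OR 1 = 1

1


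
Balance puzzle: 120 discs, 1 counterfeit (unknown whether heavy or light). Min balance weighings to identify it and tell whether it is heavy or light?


Let n = 120. 240 possibilities (n discs × lighter/heavier); each weighing has 3 outcomes.
Bound for k weighings: say the first weighing puts j discs on each pan. If it tips, the 2j weighed discs remain suspects (each with a known direction) and k-1 weighings give 3^(k-1) outcomes; 3^(k-1) is odd, so 2j ≤ 3^(k-1) - 1. If it balances, the n - 2j unweighed discs remain with direction unknown: 2(n - 2j) ≤ 3^(k-1) - 1 by the same parity argument. Adding, n ≤ (3^(k-1) - 1) + (3^(k-1) - 1)/2 = (3^k - 3)/2, and the classical three-group strategy achieves this (3 discs in 2 weighings, 12 in 3, 39 in 4, 120 in 5).
So we need the smallest k with (3^k - 3)/2 ≥ 120.
k = 4: (3^4 - 3)/2 = 39 < 120 ✗
k = 5: (3^5 - 3)/2 = 120 ≥ 120 ✓

5


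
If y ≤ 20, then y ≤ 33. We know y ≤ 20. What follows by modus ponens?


Modus ponens: P → Q, P ⊢ Q
P: y ≤ 20
Q: y ≤ 33
We have P → Q and P is true.
By modus ponens, Q must be true.

y ≤ 33


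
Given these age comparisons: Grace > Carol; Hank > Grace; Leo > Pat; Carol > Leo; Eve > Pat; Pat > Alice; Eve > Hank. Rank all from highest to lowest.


Constraints: Grace > Carol; Hank > Grace; Leo > Pat; Carol > Leo; Eve > Pat; Pat > Alice; Eve > Hank
Method: at each step, the next-highest is the one remaining person who never appears on the smaller side of a constraint between remaining people.
  Step 1: remaining {Pat, Carol, Eve, Alice, Grace, Leo, Hank}; on the smaller side: {Pat, Carol, Alice, Grace, Leo, Hank} → Eve is next (Eve > Pat; Eve > Hank).
  Step 2: remaining {Pat, Carol, Alice, Grace, Leo, Hank}; on the smaller side: {Pat, Carol, Alice, Grace, Leo} → Hank is next (Hank > Grace).
  Step 3: remaining {Pat, Carol, Alice, Grace, Leo}; on the smaller side: {Pat, Carol, Alice, Leo} → Grace is next (Grace > Carol).
  Step 4: remaining {Pat, Carol, Alice, Leo}; on the smaller side: {Pat, Alice, Leo} → Carol is next (Carol > Leo).
  Step 5: remaining {Pat, Alice, Leo}; on the smaller side: {Pat, Alice} → Leo is next (Leo > Pat).
  Step 6: remaining {Pat, Alice}; on the smaller side: {Alice} → Pat is next (Pat > Alice).
  Step 7: only Alice remains → lowest.
Final ranking (highest to lowest):

Eve > Hank > Grace > Carol > Leo > Pat > Alice


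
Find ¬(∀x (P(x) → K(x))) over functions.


Original: ∀x (P(x) → K(x))
Rule: ¬∀→∃, ¬∃→∀, negate predicate.
Negation: ∃x (P(x) ∧ ¬K(x))

∃x (P(x) ∧ ¬K(x))


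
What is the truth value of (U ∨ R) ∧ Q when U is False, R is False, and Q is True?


U = False, R = False, Q = True
Step 1: U ∨ R = False OR False = False
Step 2: False ∧ Q = False AND True = False
OR is true when at least one operand is true; AND requires both.

False


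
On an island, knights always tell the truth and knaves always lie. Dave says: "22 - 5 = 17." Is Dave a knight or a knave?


Statement: "22 - 5 = 17."
Actual: 22 - 5 = 17
Claimed: 17
Statement is TRUE → Dave tells the truth → Knight

Knight


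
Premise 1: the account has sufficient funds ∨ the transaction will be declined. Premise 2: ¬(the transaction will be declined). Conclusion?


Disjunctive syllogism: P ∨ Q, ¬P ⊢ Q
Disjunction: the account has sufficient funds ∨ the transaction will be declined
We know it is not the case that the transaction will be declined.
By disjunctive syllogism, the other disjunct must be true.

The account has sufficient funds


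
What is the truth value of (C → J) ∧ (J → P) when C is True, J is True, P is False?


C = True, J = True, P = False
Step 1: C → J is false only when C=True and J=False. Result: True
Step 2: J → P is false only when J=True and P=False. Result: False
Step 3: True ∧ False = False

False


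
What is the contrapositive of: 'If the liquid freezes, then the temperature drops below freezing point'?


Original: If the liquid freezes, then the temperature drops below freezing point
Contrapositive: If ¬Q, then ¬P
Negate Q: not (the temperature drops below freezing point)
Negate P: not (the liquid freezes)

If not (the temperature drops below freezing point), then not (the liquid freezes).


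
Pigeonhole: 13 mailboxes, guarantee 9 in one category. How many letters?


Pigeonhole: to guarantee k in one of n categories, need (k-1)×n + 1.
k = 9, n = 13
Minimum = (9-1) × 13 + 1 = 8 × 13 + 1

105


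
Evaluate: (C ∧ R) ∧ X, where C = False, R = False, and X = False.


C = False, R = False, X = False
Step 1: C ∧ R = False AND False = False
Step 2: False ∧ X = False AND False = False
AND is true only when ALL operands are true.

False


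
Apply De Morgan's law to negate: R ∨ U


De Morgan's law: ¬(P ∨ Q) ≡ ¬P ∧ ¬Q
¬(R ∨ U) = ¬R ∧ ¬U

¬R ∧ ¬U


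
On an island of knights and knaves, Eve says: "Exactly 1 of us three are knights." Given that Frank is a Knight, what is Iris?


Eve claims exactly 1 knights among Eve, Frank, Iris.
Given: Frank is a Knight.

Case 1: Eve is a Knight (tells truth)
  Then exactly 1 of the three are knights.
  Counting Eve, Frank: 2 knight(s) so far. Need -1 more → impossible.
Case 2: Eve is a Knave (lies)
  Then the count is NOT 1.
  If Iris = Knave, count = 1 = 1 → claim would be true, contradicts lie.
  If Iris = Knight, count = 2 ≠ 1 → lie confirmed ✓

Iris is a Knight.

Knight


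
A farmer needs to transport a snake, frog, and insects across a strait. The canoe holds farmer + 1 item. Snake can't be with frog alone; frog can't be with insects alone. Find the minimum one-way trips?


1. farmer+frog → 2. farmer ← 3. farmer+snake → 4. farmer+frog ← 5. farmer+insects → 6. farmer ← 7. farmer+frog →
Minimum trips = 7

7


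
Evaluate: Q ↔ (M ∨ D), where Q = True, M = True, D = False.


Q = True, M = True, D = False
Step 1: M ∨ D = True OR False = True
Step 2: Q ↔ (True): true when both sides have same truth value.
Result: True ↔ True = True

True


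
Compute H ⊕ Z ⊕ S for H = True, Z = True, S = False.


H = True, Z = True, S = False
Step 1: H ⊕ Z = True XOR True = False
Step 2: False ⊕ S = False XOR False = False
XOR is true when an odd number of operands are true.

False


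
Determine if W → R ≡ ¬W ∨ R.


Expression 1: W → R
Expression 2: ¬W ∨ R
Truth table (W R | Expr1 Expr2):
  T T |   T     T
  T F |   F     F
  F T |   T     T
  F F |   T     T
All 4 rows agree, so the expressions are logically equivalent.

Yes


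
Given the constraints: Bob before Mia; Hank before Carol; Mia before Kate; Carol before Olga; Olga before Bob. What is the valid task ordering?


Constraints: Bob before Mia; Hank before Carol; Mia before Kate; Carol before Olga; Olga before Bob
Method: repeatedly schedule the remaining task that has no remaining task required before it.
  Step 1: remaining {Carol, Bob, Olga, Hank, Kate, Mia}; every task except Hank still has a predecessor pending → schedule Hank.
  Step 2: remaining {Carol, Bob, Olga, Kate, Mia}; every task except Carol still has a predecessor pending → schedule Carol.
  Step 3: remaining {Bob, Olga, Kate, Mia}; every task except Olga still has a predecessor pending → schedule Olga.
  Step 4: remaining {Bob, Kate, Mia}; every task except Bob still has a predecessor pending → schedule Bob.
  Step 5: remaining {Kate, Mia}; every task except Mia still has a predecessor pending → schedule Mia.
  Step 6: only Kate remains → schedule Kate.
Resulting order:

Hank → Carol → Olga → Bob → Mia → Kate


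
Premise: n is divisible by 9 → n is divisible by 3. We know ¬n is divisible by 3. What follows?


Modus tollens: P → Q, ¬Q ⊢ ¬P
P: n is divisible by 9
Q: n is divisible by 3
We have P → Q and Q is false.
By modus tollens, P must be false.

It is not the case that n is divisible by 9


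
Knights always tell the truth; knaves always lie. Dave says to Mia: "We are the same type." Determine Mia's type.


Dave says: "We are the same type."
Case 1: Dave is a Knight (truth-teller)
  Statement is true → they ARE the same → Mia is also a Knight
Case 2: Dave is a Knave (liar)
  Statement is false → they are NOT the same → Mia is a Knight
In both cases, Mia is a Knight.

Knight


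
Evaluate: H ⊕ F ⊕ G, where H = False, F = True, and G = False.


H = False, F = True, G = False
Step 1: H ⊕ F = False XOR True = True
Step 2: True ⊕ G = True XOR False = True
XOR is true when an odd number of operands are true.

True


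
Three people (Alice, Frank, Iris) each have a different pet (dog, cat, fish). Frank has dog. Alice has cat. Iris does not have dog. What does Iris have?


From clues:
  Alice → cat
  Frank → dog
By elimination, Iris gets the remaining.

fish


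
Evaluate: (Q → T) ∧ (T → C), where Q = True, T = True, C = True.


Q = True, T = True, C = True
Step 1: Q → T is false only when Q=True and T=False. Result: True
Step 2: T → C is false only when T=True and C=False. Result: True
Step 3: True ∧ True = True

True


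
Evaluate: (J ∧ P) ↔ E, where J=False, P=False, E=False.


J = False, P = False, E = False
Expression: (J ∧ P) ↔ E
Step 1: J ∧ P = False AND False = False
Step 2: (False) ↔ E = (False iff False) = True

True


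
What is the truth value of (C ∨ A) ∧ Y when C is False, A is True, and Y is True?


C = False, A = True, Y = True
Step 1: C ∨ A = False OR True = True
Step 2: True ∧ Y = True AND True = True
OR is true when at least one operand is true; AND requires both.

True


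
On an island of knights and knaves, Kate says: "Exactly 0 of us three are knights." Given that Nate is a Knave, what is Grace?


Kate claims exactly 0 knights among Kate, Nate, Grace.
Given: Nate is a Knave.

Case 1: Kate is a Knight (tells truth)
  Then exactly 0 of the three are knights.
  Counting Kate, Nate: 1 knight(s) so far. Need -1 more → impossible.
Case 2: Kate is a Knave (lies)
  Then the count is NOT 0.
  If Grace = Knave, count = 0 = 0 → claim would be true, contradicts lie.
  If Grace = Knight, count = 1 ≠ 0 → lie confirmed ✓

Grace is a Knight.

Knight


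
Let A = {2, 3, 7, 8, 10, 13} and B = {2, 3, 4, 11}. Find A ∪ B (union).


A = {2, 3, 7, 8, 10, 13}
B = {2, 3, 4, 11}
Operation: union
All elements combined: 2, 3, 4, 7, 8, 10, 11, 13

{2, 3, 4, 7, 8, 10, 11, 13}


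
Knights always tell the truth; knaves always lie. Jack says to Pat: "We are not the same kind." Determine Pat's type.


Jack says: "We are not the same kind."
Case 1: Jack is a Knight (truth-teller)
  Statement is true → they ARE different → Pat is a Knave
Case 2: Jack is a Knave (liar)
  Statement is false → they are NOT different → Pat is a Knave
In both cases, Pat is a Knave.

Knave


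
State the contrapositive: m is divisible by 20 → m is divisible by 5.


Original: If m is divisible by 20, then m is divisible by 5
Contrapositive: If ¬Q, then ¬P
Negate Q: not (m is divisible by 5)
Negate P: not (m is divisible by 20)

If not (m is divisible by 5), then not (m is divisible by 20).


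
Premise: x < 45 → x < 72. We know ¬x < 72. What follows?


Modus tollens: P → Q, ¬Q ⊢ ¬P
P: x < 45
Q: x < 72
We have P → Q and Q is false.
By modus tollens, P must be false.

It is not the case that x < 45


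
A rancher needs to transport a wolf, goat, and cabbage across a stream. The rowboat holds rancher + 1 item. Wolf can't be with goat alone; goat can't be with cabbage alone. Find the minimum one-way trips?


1. rancher+goat → 2. rancher ← 3. rancher+wolf → 4. rancher+goat ← 5. rancher+cabbage → 6. rancher ← 7. rancher+goat →
Minimum trips = 7

7


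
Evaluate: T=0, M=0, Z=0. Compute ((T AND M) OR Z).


T AND M = 0&0 = 0
0 OR 0 = 0

0


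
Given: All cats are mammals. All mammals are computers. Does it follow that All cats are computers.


Premise 1: All cats are mammals.
Premise 2: All mammals are computers.
Conclusion: All cats are computers.
Barbara syllogism (AAA-1): All A are B, All B are C → All A are C.
Middle term (mammals) distributed in premise 2.

Valid


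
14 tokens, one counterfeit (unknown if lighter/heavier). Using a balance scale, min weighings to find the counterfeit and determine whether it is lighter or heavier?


Let n = 14. 28 possibilities (n tokens × lighter/heavier); each weighing has 3 outcomes.
Bound for k weighings: say the first weighing puts j tokens on each pan. If it tips, the 2j weighed tokens remain suspects (each with a known direction) and k-1 weighings give 3^(k-1) outcomes; 3^(k-1) is odd, so 2j ≤ 3^(k-1) - 1. If it balances, the n - 2j unweighed tokens remain with direction unknown: 2(n - 2j) ≤ 3^(k-1) - 1 by the same parity argument. Adding, n ≤ (3^(k-1) - 1) + (3^(k-1) - 1)/2 = (3^k - 3)/2, and the classical three-group strategy achieves this (3 tokens in 2 weighings, 12 in 3, 39 in 4, 120 in 5).
So we need the smallest k with (3^k - 3)/2 ≥ 14.
k = 3: (3^3 - 3)/2 = 12 < 14 ✗
k = 4: (3^4 - 3)/2 = 39 ≥ 14 ✓

4


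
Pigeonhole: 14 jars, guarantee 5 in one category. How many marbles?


Pigeonhole: to guarantee k in one of n categories, need (k-1)×n + 1.
k = 5, n = 14
Minimum = (5-1) × 14 + 1 = 4 × 14 + 1

57


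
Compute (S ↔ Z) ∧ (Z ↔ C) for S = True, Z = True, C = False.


S = True, Z = True, C = False
Step 1: S ↔ Z is true when S and Z have the same value. Result: True
Step 2: Z ↔ C is true when Z and C have the same value. Result: False
Step 3: True ∧ False = False

False


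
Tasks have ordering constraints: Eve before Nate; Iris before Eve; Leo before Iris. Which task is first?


Constraints: Eve before Nate; Iris before Eve; Leo before Iris
The first task can have nothing scheduled before it, so it must never appear on the right of a 'before'.
Tasks appearing after some 'before': Nate, Eve, Iris.
The only task not in that list is Leo → it is first.

Leo


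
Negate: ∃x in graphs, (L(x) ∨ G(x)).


Original: ∃x (L(x) ∨ G(x))
Rule: ¬∀→∃, ¬∃→∀, negate predicate.
Negation: ∀x (¬L(x) ∧ ¬G(x))

∀x (¬L(x) ∧ ¬G(x))


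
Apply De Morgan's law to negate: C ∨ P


De Morgan's law: ¬(P ∨ Q) ≡ ¬P ∧ ¬Q
¬(C ∨ P) = ¬C ∧ ¬P

¬C ∧ ¬P


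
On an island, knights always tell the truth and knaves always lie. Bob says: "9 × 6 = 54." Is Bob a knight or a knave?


Statement: "9 × 6 = 54."
Actual: 9 × 6 = 54
Claimed: 54
Statement is TRUE → Bob tells the truth → Knight

Knight


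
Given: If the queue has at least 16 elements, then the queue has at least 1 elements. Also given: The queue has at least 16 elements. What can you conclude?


Modus ponens: P → Q, P ⊢ Q
P: the queue has at least 16 elements
Q: the queue has at least 1 elements
We have P → Q and P is true.
By modus ponens, Q must be true.

The queue has at least 1 elements


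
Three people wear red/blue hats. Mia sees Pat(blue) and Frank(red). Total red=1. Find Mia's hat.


Total red = 1, seen red = 1
Own red = 1 - 1 = 0
Mia's hat is blue.

blue


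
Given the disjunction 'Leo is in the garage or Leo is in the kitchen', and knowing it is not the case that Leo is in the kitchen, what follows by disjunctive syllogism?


Disjunctive syllogism: P ∨ Q, ¬P ⊢ Q
Disjunction: Leo is in the garage ∨ Leo is in the kitchen
We know it is not the case that Leo is in the kitchen.
By disjunctive syllogism, the other disjunct must be true.

Leo is in the garage


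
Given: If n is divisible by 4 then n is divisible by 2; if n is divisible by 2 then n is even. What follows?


Hypothetical syllogism: P → Q, Q → R ⊢ P → R
Premise 1: n is divisible by 4 → n is divisible by 2
Premise 2: n is divisible by 2 → n is even
Chain the implications: the middle term (n is divisible by 2) links the two.
Conclusion: If n is divisible by 4, then n is even.

If n is divisible by 4, then n is even.


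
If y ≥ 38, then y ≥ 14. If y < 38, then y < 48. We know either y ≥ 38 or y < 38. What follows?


Constructive dilemma: (P → Q) ∧ (R → S), P ∨ R ⊢ Q ∨ S
Premise 1: y ≥ 38 → y ≥ 14
Premise 2: y < 38 → y < 48
Premise 3: y ≥ 38 ∨ y < 38
Case 1: Assuming y ≥ 38, then by Premise 1, y ≥ 14.
Case 2: Assuming y < 38, then by Premise 2, y < 48.
Since one of y ≥ 38 or y < 38 must hold, we get y ≥ 14 or y < 48.

y ≥ 14 or y < 48.


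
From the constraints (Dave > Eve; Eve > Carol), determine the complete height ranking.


Constraints: Dave > Eve; Eve > Carol
Method: at each step, the next-highest is the one remaining person who never appears on the smaller side of a constraint between remaining people.
  Step 1: remaining {Dave, Carol, Eve}; on the smaller side: {Carol, Eve} → Dave is next (Dave > Eve).
  Step 2: remaining {Carol, Eve}; on the smaller side: {Carol} → Eve is next (Eve > Carol).
  Step 3: only Carol remains → lowest.
Final ranking (highest to lowest):

Dave > Eve > Carol


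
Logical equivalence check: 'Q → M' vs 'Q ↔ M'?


Expression 1: Q → M
Expression 2: Q ↔ M
Truth table (Q M | Expr1 Expr2):
  T T |   T     T
  T F |   F     F
  F T |   T     F   ← differ
  F F |   T     T
Counterexample: Q=F, M=T gives Expr1 = T but Expr2 = F, so the expressions are NOT logically equivalent.

No


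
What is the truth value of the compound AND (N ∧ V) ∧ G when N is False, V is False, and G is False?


N = False, V = False, G = False
Step 1: N ∧ V = False AND False = False
Step 2: False ∧ G = False AND False = False
AND is true only when ALL operands are true.

False


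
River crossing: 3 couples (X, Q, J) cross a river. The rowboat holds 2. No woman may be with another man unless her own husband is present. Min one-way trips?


Label couples X, Q, J (H = husband, W = wife).
Counting alone: 6 people, the rowboat carries 2 and someone must bring it back, so each round trip nets at most +1 on the far side until the last crossing → at least 9 trips. The jealousy constraint makes 9 impossible; the shortest valid schedule has 11:
1. WX+WQ →  (far: WX,WQ; near: HX,HQ,HJ,WJ)
2. WX ←       (far: WQ; near: HX,HQ,HJ,WX,WJ)
3. WX+WJ →  (far: WX,WQ,WJ; near: HX,HQ,HJ)
4. WX ←       (far: WQ,WJ; near: HX,HQ,HJ,WX)
5. HQ+HJ →  (far: HQ,WQ,HJ,WJ; near: HX,WX)
6. HQ+WQ ←  (far: HJ,WJ; near: HX,WX,HQ,WQ)
7. HX+HQ →  (far: HX,HQ,HJ,WJ; near: WX,WQ)
8. WJ ←       (far: HX,HQ,HJ; near: WX,WQ,WJ)
9. WX+WQ →  (far: HX,WX,HQ,WQ,HJ; near: WJ)
10. HJ ←      (far: HX,WX,HQ,WQ; near: HJ,WJ)
11. HJ+WJ → (far: all six; near: empty)
In every state each wife is either with her husband or with no other man.
Minimum trips = 11

11


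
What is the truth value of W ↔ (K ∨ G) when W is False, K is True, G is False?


W = False, K = True, G = False
Step 1: K ∨ G = True OR False = True
Step 2: W ↔ (True): true when both sides have same truth value.
Result: False ↔ True = False

False


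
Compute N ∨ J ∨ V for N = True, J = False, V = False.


N = True, J = False, V = False
Step 1: N ∨ J = True OR False = True
Step 2: True ∨ V = True OR False = True
OR is true when at least one operand is true.

True


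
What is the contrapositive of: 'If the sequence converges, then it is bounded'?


Original: If the sequence converges, then it is bounded
Contrapositive: If ¬Q, then ¬P
Negate Q: not (it is bounded)
Negate P: not (the sequence converges)

If not (it is bounded), then not (the sequence converges).


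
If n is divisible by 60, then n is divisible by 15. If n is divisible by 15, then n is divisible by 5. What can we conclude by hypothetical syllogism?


Hypothetical syllogism: P → Q, Q → R ⊢ P → R
Premise 1: n is divisible by 60 → n is divisible by 15
Premise 2: n is divisible by 15 → n is divisible by 5
Chain the implications: the middle term (n is divisible by 15) links the two.
Conclusion: If n is divisible by 60, then n is divisible by 5.

If n is divisible by 60, then n is divisible by 5.


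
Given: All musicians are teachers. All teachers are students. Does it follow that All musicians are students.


Premise 1: All musicians are teachers.
Premise 2: All teachers are students.
Conclusion: All musicians are students.
Barbara syllogism (AAA-1): All A are B, All B are C → All A are C.
Middle term (teachers) distributed in premise 2.

Valid


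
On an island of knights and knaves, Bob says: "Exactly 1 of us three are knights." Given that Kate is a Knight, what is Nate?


Bob claims exactly 1 knights among Bob, Kate, Nate.
Given: Kate is a Knight.

Case 1: Bob is a Knight (tells truth)
  Then exactly 1 of the three are knights.
  Counting Bob, Kate: 2 knight(s) so far. Need -1 more → impossible.
Case 2: Bob is a Knave (lies)
  Then the count is NOT 1.
  If Nate = Knave, count = 1 = 1 → claim would be true, contradicts lie.
  If Nate = Knight, count = 2 ≠ 1 → lie confirmed ✓

Nate is a Knight.

Knight


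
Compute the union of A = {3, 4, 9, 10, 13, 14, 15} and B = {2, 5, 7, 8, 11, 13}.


A = {3, 4, 9, 10, 13, 14, 15}
B = {2, 5, 7, 8, 11, 13}
Operation: union
All elements combined: 2, 3, 4, 5, 7, 8, 9, 10, 11, 13, 14, 15

{2, 3, 4, 5, 7, 8, 9, 10, 11, 13, 14, 15}


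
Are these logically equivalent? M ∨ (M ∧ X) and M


Expression 1: M ∨ (M ∧ X)
Expression 2: M
Truth table (M X | Expr1 Expr2):
  T T |   T     T
  T F |   T     T
  F T |   F     F
  F F |   F     F
All 4 rows agree, so the expressions are logically equivalent.

Yes
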